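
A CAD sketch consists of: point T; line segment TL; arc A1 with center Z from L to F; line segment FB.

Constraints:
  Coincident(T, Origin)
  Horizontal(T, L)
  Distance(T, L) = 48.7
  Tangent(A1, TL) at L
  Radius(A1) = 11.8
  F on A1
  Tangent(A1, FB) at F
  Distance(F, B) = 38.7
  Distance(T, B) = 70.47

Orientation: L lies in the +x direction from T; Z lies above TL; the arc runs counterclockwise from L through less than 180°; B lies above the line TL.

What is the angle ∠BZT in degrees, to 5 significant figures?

101.64°

T is at the origin; T and L share the same y with |TL| = 48.7 and L on the +x side, so L = (48.700, 0.0000). Tangency of A1 to TL means the radius ZL is perpendicular to TL, so Z = L + (0, 11.8) = (48.700, 11.800). Since ZF ⟂ FB (tangency), |ZB| = √(11.8² + 38.7²) = 40.459 regardless of where F sits on A1. So B lies on both circle(T, 70.47) and circle(Z, 40.459); the above-TL intersection is B = (47.303, 52.235). F is the foot of the tangent from B: F = (59.861, 15.629).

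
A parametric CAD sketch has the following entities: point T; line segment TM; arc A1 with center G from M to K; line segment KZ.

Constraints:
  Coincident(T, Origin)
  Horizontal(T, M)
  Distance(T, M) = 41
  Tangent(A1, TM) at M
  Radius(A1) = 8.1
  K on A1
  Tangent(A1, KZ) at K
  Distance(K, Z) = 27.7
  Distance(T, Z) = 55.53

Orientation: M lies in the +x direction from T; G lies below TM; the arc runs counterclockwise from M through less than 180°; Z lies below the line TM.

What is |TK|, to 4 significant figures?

34.88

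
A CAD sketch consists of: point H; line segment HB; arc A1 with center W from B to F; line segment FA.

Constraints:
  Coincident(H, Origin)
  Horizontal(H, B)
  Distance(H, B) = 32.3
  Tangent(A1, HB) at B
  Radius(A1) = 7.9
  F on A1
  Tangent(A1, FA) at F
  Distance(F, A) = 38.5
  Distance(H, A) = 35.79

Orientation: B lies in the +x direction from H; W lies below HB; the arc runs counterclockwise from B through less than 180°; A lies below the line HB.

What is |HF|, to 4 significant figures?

25.97

Checks: ∠(WB, BH) = 90.00° ✓; |WB| = 7.900 ✓; |WF| = 7.900 ✓; ∠(WF, FA) = 90.00° ✓; |FA| = 38.50 ✓; |HA| = 35.79 ✓.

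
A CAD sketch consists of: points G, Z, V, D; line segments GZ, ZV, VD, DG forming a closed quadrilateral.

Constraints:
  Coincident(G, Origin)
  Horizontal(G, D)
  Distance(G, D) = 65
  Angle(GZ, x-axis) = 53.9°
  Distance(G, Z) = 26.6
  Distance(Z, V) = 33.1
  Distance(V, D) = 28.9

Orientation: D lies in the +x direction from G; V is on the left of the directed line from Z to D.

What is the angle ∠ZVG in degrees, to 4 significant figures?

22.01°

G is at the origin; G and D share the same y with |GD| = 65.0 and D in +x, so D = (65.0, 0). GZ runs at 53.9° with |GZ| = 26.6, so Z = (15.67, 21.49). V is determined by |ZV| = 33.1 and |VD| = 28.9 together: it lies at the intersection of circle(Z, 33.1) and circle(D, 28.9). With |ZD| = 53.81, the foot of the radical line on ZD is 29.32 from Z and the perpendicular offset is √(33.1² − 29.32²) = 15.35. Taking the left-of-ZD solution: V = (48.69, 23.86).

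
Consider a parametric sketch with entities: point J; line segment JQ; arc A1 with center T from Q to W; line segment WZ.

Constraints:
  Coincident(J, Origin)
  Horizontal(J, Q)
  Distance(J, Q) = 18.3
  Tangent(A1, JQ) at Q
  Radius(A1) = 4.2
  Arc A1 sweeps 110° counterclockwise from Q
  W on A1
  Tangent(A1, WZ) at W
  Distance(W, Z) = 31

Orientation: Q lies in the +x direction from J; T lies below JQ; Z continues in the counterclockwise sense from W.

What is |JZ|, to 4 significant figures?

42.80

J is at the origin; J and Q share the same y with |JQ| = 18.3 and Q on the +x side, so Q = (18.30, 0.000). Tangency of A1 to JQ means the radius TQ is perpendicular to JQ, so T = Q + (0, -4.2) = (18.30, -4.200). On A1, Q sits at bearing 90° from T; a 110° counterclockwise sweep puts W at bearing 200°, so W = T + 4.2·(cos 200°, sin 200°) = (14.35, -5.636). Since A1 is tangent to WZ there, TW ⟂ WZ, so WZ runs along (−sin 200°, cos 200°); with |WZ| = 31.0, Z = (24.96, -34.77). Then |JZ| = |Z − J| = 42.80.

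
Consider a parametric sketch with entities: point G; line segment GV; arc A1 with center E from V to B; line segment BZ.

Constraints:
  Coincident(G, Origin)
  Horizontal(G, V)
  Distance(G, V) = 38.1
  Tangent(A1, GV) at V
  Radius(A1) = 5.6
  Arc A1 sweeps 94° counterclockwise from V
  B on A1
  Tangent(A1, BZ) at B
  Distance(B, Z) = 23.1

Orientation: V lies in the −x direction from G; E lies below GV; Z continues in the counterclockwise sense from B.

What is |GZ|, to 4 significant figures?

51.12

G is at the origin; GV is horizontal with |GV| = 38.1 and V on the −x side, so V = (-38.10, 0.000). The tangent condition forces EV to be normal to GV, so E = V + (0, -5.6) = (-38.10, -5.600). On A1, V sits at bearing 90° from E; a 94° counterclockwise sweep puts B at bearing 184°, so B = E + 5.6·(cos 184°, sin 184°) = (-43.69, -5.991). Tangency of A1 to BZ means the radius EB is perpendicular to BZ, so BZ runs along (−sin 184°, cos 184°); with |BZ| = 23.1, Z = (-42.07, -29.03). Then |GZ| = |Z − G| = 51.12.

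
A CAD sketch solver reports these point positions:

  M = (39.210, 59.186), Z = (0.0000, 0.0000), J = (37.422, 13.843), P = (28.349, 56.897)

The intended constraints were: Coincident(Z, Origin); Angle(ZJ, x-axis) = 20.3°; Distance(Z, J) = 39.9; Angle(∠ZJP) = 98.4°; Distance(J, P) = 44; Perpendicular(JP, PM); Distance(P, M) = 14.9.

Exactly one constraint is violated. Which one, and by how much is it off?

Distance(P, M) = 14.9 — off by 3.80.

Z = (0.00, 0.00) ✓; ZJ at 20.30° ✓; |ZJ| = 39.90 ✓; ∠ZJP = 98.40° ✓; |JP| = 44.00 ✓; ∠(JP, PM) = 90.00° ✓; |PM| = 11.10 ✗.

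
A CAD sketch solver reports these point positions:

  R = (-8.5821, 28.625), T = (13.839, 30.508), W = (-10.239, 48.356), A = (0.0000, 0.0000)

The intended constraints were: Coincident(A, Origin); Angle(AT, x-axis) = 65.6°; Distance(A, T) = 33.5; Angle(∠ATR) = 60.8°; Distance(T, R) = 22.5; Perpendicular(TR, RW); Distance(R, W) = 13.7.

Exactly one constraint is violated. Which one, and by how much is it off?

Distance(R, W) = 13.7 — off by 6.10.

A = (0.00, 0.00) ✓; AT at 65.60° ✓; |AT| = 33.50 ✓; ∠ATR = 60.80° ✓; |TR| = 22.50 ✓; ∠(TR, RW) = 90.00° ✓; |RW| = 19.80 ✗.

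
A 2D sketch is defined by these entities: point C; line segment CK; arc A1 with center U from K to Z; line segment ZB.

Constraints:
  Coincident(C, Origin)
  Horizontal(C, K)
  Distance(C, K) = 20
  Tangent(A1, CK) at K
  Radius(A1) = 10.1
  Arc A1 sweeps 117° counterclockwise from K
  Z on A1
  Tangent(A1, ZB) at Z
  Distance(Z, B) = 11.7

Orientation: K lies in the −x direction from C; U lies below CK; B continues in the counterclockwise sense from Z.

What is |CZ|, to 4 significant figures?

32.51

C is at the origin; C and K share the same y with |CK| = 20.0 and K on the −x side, so K = (-20.00, 0.000). The tangent condition forces UK to be normal to CK, so U = K + (0, -10.1) = (-20.00, -10.10). On A1, K sits at bearing 90° from U; a 117° counterclockwise sweep puts Z at bearing 207°, so Z = U + 10.1·(cos 207°, sin 207°) = (-29.00, -14.69). Then |CZ| = |Z − C| = 32.51.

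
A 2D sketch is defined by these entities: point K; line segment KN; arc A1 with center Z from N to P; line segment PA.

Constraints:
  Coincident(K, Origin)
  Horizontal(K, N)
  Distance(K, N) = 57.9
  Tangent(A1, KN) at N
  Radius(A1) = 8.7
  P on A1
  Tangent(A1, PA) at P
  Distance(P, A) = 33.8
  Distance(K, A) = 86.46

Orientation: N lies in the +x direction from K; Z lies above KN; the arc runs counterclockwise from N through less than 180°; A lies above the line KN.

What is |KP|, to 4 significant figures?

66.27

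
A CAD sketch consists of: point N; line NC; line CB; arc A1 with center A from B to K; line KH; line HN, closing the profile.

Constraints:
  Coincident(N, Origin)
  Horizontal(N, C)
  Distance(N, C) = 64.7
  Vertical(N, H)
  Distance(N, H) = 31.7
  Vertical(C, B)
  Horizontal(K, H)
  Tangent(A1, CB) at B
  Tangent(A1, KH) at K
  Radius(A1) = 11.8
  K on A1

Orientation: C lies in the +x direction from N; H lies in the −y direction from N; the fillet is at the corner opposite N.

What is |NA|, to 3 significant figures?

56.5

N is at the origin; N and C share the same y with |NC| = 64.7 and C on the +x side, so C = (64.7, 0.00). N and H share the same x with |NH| = 31.7 and H on the −y side, so H = (0.00, -31.7). The virtual corner opposite N is at (64.7, -31.7). Since A1 is tangent to CB there, AB ⟂ CB and since A1 is tangent to KH there, AK ⟂ KH, with radius 11.8, so the center A sits 11.8 in from both sides at A = (52.9, -19.9). Then |NA| = |A − N| = 56.5.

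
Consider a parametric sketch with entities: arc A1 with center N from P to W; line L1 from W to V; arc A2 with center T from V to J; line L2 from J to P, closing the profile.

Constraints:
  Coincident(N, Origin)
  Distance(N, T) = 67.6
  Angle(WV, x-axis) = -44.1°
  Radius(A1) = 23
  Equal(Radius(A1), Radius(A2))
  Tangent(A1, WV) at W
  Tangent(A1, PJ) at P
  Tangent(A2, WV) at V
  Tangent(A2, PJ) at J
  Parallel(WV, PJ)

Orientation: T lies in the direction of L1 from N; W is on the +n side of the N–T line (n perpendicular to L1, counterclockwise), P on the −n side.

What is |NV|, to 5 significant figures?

71.406

The slot axis is L1's direction at -44.1°, so u = (cos -44.1°, sin -44.1°) = (0.71813, -0.69591) and n = (−sin -44.1°, cos -44.1°) = (0.69591, 0.71813). N is at the origin and T lies 67.6 along u from N, so T = 67.6·u = (48.545, -47.044). Tangency of A1 to both parallel lines with radius 23.0 puts W and P at N ± 23.0·n: W = (16.006, 16.517), P = (-16.006, -16.517). Equal radii place V and J the same way about T: V = T + 23.0·n = (64.551, -30.527), J = T − 23.0·n = (32.539, -63.561). Then |NV| = |V − N| = 71.406.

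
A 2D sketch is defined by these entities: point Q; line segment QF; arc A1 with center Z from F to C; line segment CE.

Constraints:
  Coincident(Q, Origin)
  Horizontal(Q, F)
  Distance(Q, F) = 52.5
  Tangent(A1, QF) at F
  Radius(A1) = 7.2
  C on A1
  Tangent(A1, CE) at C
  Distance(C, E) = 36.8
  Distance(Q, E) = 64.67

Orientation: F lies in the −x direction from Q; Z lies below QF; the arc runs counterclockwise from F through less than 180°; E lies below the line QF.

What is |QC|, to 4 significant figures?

60.06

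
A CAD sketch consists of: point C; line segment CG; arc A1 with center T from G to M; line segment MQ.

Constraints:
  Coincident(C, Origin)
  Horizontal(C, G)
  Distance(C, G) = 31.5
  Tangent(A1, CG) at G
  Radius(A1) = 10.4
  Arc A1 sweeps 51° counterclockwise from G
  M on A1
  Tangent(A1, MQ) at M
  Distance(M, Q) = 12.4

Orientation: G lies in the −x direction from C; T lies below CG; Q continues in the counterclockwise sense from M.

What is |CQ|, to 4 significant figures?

49.27

On A1, G sits at bearing 90° from T; a 51° counterclockwise sweep puts M at bearing 141°, so M = T + 10.4·(cos 141°, sin 141°) = (-39.58, -3.855). Tangency of A1 to MQ means the radius TM is perpendicular to MQ, so MQ runs along (−sin 141°, cos 141°); with |MQ| = 12.4, Q = (-47.39, -13.49). Then |CQ| = |Q − C| = 49.27.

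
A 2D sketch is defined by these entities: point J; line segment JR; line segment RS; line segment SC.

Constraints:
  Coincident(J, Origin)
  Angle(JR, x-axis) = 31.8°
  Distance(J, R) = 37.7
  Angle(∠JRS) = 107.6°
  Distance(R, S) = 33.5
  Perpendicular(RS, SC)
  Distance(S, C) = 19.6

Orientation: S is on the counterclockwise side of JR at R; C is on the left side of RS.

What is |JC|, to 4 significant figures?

47.78

J is at the origin; JR runs at 31.8° with length 37.7, so R = 37.7·(cos 31.8°, sin 31.8°) = (32.04, 19.87). ∠JRS = 107.6°, so RS runs at 31.8° + (180° − 107.6°) = 104.2° from the x-axis; with |RS| = 33.5, S = R + 33.5·(cos 104.2°, sin 104.2°) = (23.82, 52.34). The perpendicularity gives SC at right angles to RS; with |SC| = 19.6 on the left of RS, C = S + 19.6·(-0.9694, -0.2453) = (4.822, 47.53). Then |JC| = |C − J| = 47.78.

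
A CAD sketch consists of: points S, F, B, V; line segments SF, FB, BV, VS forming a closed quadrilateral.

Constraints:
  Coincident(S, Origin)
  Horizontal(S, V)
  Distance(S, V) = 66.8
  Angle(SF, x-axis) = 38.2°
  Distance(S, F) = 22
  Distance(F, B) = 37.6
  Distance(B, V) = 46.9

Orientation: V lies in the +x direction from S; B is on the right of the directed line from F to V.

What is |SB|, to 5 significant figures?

34.648

Checks: |FB| = 37.60 ✓; |BV| = 46.90 ✓.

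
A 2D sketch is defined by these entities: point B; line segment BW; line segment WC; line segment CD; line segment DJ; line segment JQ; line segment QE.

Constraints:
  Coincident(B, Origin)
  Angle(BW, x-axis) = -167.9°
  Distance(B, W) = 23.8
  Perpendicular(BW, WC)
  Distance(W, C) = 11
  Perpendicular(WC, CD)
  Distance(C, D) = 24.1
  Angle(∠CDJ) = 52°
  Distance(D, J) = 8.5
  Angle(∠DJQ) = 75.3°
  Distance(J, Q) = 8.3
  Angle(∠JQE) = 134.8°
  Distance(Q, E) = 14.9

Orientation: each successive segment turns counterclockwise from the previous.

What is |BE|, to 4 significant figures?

26.86

B is at the origin; BW runs at -167.9° with length 23.8, so W = (-23.27, -4.989). BW ⟂ WC, so WC runs at -77.90°; with |WC| = 11.0, C = (-20.97, -15.74). The perpendicularity gives CD at right angles to WC, so CD runs at 12.10°; with |CD| = 24.1, D = (2.599, -10.69). ∠CDJ = 52.0° gives DJ at 140.1° from the x-axis; with |DJ| = 8.5, J = (-3.922, -5.240). ∠DJQ = 75.3° gives JQ at -115.2° from the x-axis; with |JQ| = 8.3, Q = (-7.456, -12.75). ∠JQE = 134.8° gives QE at -70.00° from the x-axis; with |QE| = 14.9, E = (-2.360, -26.75). Then |BE| = |E − B| = 26.86.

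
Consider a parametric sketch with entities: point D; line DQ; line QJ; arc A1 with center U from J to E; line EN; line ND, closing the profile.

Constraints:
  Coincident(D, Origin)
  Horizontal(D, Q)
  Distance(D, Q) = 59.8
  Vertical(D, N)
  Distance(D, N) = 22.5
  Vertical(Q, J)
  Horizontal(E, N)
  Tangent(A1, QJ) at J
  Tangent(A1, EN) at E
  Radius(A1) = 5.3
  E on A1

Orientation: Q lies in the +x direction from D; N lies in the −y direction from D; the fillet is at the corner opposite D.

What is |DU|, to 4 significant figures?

57.15

DN is vertical with |DN| = 22.5 and N on the −y side, so N = (0.000, -22.50). The virtual corner opposite D is at (59.80, -22.50). Tangency of A1 to QJ means the radius UJ is perpendicular to QJ and tangency of A1 to EN means the radius UE is perpendicular to EN, with radius 5.3, so the center U sits 5.3 in from both sides at U = (54.50, -17.20). Then |DU| = |U − D| = 57.15.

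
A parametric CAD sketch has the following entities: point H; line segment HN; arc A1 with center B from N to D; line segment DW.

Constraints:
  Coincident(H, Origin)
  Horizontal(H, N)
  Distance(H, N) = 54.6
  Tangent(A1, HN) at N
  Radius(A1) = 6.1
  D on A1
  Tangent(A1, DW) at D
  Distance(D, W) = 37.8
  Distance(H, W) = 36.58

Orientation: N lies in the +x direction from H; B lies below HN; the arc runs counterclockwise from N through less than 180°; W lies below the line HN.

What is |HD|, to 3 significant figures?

50.4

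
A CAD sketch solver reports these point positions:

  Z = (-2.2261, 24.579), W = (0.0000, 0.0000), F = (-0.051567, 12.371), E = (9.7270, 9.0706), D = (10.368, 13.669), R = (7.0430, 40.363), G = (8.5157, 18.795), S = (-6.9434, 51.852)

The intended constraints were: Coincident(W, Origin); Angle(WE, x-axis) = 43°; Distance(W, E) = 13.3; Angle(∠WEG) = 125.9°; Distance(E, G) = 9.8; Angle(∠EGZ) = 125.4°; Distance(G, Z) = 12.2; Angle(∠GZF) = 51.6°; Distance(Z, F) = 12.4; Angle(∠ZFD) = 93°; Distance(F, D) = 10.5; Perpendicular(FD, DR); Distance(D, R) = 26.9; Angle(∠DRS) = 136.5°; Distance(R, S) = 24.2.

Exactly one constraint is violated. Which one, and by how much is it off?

Distance(R, S) = 24.2 — off by 6.10.

W = (0.00, 0.00) ✓; WE at 43.00° ✓; |WE| = 13.30 ✓; ∠WEG = 125.9° ✓; |EG| = 9.800 ✓; ∠EGZ = 125.4° ✓; |GZ| = 12.20 ✓; ∠GZF = 51.60° ✓; |ZF| = 12.40 ✓; ∠ZFD = 93.00° ✓; |FD| = 10.50 ✓; ∠(FD, DR) = 90.00° ✓; |DR| = 26.90 ✓; ∠DRS = 136.5° ✓; |RS| = 18.10 ✗.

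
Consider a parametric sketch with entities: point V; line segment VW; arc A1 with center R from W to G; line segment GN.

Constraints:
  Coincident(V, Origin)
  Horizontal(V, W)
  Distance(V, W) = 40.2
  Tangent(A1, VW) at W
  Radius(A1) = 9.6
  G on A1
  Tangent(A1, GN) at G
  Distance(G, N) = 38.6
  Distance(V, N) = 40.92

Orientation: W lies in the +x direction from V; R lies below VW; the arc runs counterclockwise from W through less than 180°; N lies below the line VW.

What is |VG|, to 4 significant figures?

32.18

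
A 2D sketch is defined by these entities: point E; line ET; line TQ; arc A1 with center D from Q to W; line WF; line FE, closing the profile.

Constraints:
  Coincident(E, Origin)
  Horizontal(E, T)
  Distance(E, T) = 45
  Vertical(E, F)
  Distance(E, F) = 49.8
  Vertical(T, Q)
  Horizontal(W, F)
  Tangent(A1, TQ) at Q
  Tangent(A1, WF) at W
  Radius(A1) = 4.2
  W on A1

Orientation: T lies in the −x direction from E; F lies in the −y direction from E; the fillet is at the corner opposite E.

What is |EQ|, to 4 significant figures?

64.07

E is at the origin; E and T share the same y with |ET| = 45.0 and T on the −x side, so T = (-45.00, 0.000). E and F share the same x with |EF| = 49.8 and F on the −y side, so F = (0.000, -49.80). The virtual corner opposite E is at (-45.00, -49.80). The tangent condition forces DQ to be normal to TQ and A1 meets WF tangentially, so DW is at right angles to WF, with radius 4.2, so the center D sits 4.2 in from both sides at D = (-40.80, -45.60). That places the tangent points at Q = (-45.00, -45.60) on TQ and W = (-40.80, -49.80) on WF. Then |EQ| = |Q − E| = 64.07.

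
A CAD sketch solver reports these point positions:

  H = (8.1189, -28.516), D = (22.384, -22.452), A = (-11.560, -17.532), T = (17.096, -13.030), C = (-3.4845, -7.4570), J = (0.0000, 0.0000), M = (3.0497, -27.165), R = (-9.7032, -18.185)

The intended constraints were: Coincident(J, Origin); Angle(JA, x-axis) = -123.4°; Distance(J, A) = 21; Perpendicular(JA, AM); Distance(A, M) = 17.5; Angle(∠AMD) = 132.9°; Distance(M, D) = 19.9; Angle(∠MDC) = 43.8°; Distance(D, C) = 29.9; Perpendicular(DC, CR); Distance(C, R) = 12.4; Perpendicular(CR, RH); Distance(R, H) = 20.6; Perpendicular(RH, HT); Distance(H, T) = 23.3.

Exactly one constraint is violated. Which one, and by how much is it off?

Distance(H, T) = 23.3 — off by 5.40.

J = (0.00, 0.00) ✓; JA at -123.4° ✓; |JA| = 21.00 ✓; ∠(JA, AM) = 90.00° ✓; |AM| = 17.50 ✓; ∠AMD = 132.9° ✓; |MD| = 19.90 ✓; ∠MDC = 43.80° ✓; |DC| = 29.90 ✓; ∠(DC, CR) = 90.00° ✓; |CR| = 12.40 ✓; ∠(CR, RH) = 90.00° ✓; |RH| = 20.60 ✓; ∠(RH, HT) = 90.00° ✓; |HT| = 17.90 ✗.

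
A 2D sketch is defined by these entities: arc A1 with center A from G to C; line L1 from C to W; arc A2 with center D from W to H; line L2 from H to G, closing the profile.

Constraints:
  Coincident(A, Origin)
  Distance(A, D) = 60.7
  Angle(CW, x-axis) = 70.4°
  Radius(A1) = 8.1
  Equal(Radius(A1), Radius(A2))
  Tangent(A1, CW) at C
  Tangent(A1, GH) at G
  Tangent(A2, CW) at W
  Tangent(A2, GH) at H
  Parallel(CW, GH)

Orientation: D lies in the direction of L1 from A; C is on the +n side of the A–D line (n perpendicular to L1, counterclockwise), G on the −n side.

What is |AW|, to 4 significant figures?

61.24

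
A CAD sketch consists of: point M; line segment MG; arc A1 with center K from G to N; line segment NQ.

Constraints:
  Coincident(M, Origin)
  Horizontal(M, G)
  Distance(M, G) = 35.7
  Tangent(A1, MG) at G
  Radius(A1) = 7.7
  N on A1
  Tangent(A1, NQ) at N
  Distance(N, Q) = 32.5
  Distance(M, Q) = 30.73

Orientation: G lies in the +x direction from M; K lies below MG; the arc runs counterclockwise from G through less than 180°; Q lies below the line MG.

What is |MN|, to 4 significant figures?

29.70

M is at the origin; MG is horizontal with |MG| = 35.7 and G on the +x side, so G = (35.70, 0.000). Tangency of A1 to MG means the radius KG is perpendicular to MG, so K = G + (0, -7.7) = (35.70, -7.700). Since KN ⟂ NQ (tangency), |KQ| = √(7.7² + 32.5²) = 33.40 regardless of where N sits on A1. So Q lies on both circle(M, 30.73) and circle(K, 33.40); the below-MG intersection is Q = (10.02, -29.05). N is the foot of the tangent from Q: N = (29.55, -3.073).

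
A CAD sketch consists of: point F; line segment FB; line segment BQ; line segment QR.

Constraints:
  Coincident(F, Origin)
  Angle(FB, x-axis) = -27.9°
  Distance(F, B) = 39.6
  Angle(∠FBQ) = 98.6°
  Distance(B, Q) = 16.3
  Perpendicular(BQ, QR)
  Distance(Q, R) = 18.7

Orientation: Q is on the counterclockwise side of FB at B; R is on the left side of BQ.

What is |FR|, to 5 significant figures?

30.203

F is at the origin; FB runs at -27.9° with length 39.6, so B = 39.6·(cos -27.9°, sin -27.9°) = (34.997, -18.530). ∠FBQ = 98.6°, so BQ runs at -27.9° + (180° − 98.6°) = 53.500° from the x-axis; with |BQ| = 16.3, Q = B + 16.3·(cos 53.500°, sin 53.500°) = (44.693, -5.4272). BQ is perpendicular to QR; with |QR| = 18.7 on the left of BQ, R = Q + 18.7·(-0.80386, 0.59482) = (29.661, 5.6960). Then |FR| = |R − F| = 30.203.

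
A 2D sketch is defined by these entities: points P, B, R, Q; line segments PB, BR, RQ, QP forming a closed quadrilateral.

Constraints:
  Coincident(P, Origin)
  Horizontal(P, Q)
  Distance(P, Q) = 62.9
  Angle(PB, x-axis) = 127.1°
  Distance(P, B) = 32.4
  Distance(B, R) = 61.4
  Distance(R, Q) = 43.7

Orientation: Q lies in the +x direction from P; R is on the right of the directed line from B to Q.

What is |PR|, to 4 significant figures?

29.51

P is at the origin; PQ is horizontal with |PQ| = 62.9 and Q in +x, so Q = (62.9, 0). PB runs at 127.1° with |PB| = 32.4, so B = (-19.54, 25.84). R is determined by |BR| = 61.4 and |RQ| = 43.7 together: it lies at the intersection of circle(B, 61.4) and circle(Q, 43.7). With |BQ| = 86.40, the foot of the radical line on BQ is 53.97 from B and the perpendicular offset is √(61.4² − 53.97²) = 29.29. Taking the right-of-BQ solution: R = (23.19, -18.25).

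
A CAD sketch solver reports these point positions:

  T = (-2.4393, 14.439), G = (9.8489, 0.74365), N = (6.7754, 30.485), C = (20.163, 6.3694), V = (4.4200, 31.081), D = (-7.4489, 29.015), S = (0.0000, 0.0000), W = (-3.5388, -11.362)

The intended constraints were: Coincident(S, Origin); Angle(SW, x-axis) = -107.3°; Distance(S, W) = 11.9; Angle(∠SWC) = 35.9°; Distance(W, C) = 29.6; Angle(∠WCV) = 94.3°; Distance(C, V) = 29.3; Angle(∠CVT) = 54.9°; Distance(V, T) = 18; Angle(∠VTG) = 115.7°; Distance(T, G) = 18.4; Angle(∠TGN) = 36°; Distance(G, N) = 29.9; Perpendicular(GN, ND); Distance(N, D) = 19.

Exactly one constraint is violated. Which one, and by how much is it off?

Distance(N, D) = 19 — off by 4.70.

S = (0.00, 0.00) ✓; SW at -107.3° ✓; |SW| = 11.90 ✓; ∠SWC = 35.90° ✓; |WC| = 29.60 ✓; ∠WCV = 94.30° ✓; |CV| = 29.30 ✓; ∠CVT = 54.90° ✓; |VT| = 18.00 ✓; ∠VTG = 115.7° ✓; |TG| = 18.40 ✓; ∠TGN = 36.00° ✓; |GN| = 29.90 ✓; ∠(GN, ND) = 90.00° ✓; |ND| = 14.30 ✗.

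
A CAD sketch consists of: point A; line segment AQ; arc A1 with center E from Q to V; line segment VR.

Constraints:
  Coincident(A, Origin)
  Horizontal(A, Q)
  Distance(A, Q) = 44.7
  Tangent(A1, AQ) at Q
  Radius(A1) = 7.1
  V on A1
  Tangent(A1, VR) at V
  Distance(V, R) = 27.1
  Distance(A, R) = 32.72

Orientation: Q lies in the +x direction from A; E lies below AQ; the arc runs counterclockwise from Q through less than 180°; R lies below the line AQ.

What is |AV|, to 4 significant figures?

39.23

Checks: |EQ| = 7.100 ✓; |EV| = 7.100 ✓; ∠(EV, VR) = 90.00° ✓; |VR| = 27.10 ✓; |AR| = 32.72 ✓.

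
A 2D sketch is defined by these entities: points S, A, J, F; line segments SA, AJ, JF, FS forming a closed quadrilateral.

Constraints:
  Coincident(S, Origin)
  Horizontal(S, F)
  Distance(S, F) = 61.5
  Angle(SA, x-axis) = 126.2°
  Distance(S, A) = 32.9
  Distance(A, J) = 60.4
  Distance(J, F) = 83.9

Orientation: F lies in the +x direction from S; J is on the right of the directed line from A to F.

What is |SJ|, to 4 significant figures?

37.03

S is at the origin; SF is horizontal with |SF| = 61.5 and F in +x, so F = (61.5, 0). SA runs at 126.2° with |SA| = 32.9, so A = (-19.43, 26.55). J is determined by |AJ| = 60.4 and |JF| = 83.9 together: it lies at the intersection of circle(A, 60.4) and circle(F, 83.9). With |AF| = 85.17, the foot of the radical line on AF is 22.68 from A and the perpendicular offset is √(60.4² − 22.68²) = 55.98. Taking the right-of-AF solution: J = (-15.33, -33.71).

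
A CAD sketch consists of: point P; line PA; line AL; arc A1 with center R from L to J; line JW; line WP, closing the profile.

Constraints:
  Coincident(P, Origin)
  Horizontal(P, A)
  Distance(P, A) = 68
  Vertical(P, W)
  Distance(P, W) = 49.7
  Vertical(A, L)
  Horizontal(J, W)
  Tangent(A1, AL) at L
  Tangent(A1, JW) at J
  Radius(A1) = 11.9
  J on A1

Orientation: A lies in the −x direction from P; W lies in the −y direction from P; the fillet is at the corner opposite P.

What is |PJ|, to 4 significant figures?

74.95

The virtual corner opposite P is at (-68.00, -49.70). Since A1 is tangent to AL there, RL ⟂ AL and since A1 is tangent to JW there, RJ ⟂ JW, with radius 11.9, so the center R sits 11.9 in from both sides at R = (-56.10, -37.80). That places the tangent points at L = (-68.00, -37.80) on AL and J = (-56.10, -49.70) on JW. Then |PJ| = |J − P| = 74.95.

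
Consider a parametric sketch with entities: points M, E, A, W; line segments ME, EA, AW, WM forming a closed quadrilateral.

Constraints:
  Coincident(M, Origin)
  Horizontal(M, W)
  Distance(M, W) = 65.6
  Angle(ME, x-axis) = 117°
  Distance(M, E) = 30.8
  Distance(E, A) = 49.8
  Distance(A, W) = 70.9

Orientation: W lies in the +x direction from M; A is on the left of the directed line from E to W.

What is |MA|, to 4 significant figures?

63.44

Checks: ME at 117.0° ✓; |EA| = 49.80 ✓; |AW| = 70.90 ✓.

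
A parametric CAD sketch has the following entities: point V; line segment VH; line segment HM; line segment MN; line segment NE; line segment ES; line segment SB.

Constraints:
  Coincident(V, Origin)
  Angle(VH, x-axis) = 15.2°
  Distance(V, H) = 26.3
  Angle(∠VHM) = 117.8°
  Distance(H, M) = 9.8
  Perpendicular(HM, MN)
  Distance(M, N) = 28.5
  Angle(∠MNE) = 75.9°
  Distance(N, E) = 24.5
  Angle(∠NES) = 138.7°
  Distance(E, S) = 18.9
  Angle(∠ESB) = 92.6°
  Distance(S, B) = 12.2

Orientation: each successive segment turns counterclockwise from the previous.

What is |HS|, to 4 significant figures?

25.66

V is at the origin; VH runs at 15.2° with length 26.3, so H = (25.38, 6.896). ∠VHM = 117.8° gives HM at 77.40° from the x-axis; with |HM| = 9.8, M = (27.52, 16.46). HM is perpendicular to MN, so MN runs at 167.4°; with |MN| = 28.5, N = (-0.2959, 22.68). ∠MNE = 75.9° gives NE at -88.50° from the x-axis; with |NE| = 24.5, E = (0.3454, -1.815). ∠NES = 138.7° gives ES at -47.20° from the x-axis; with |ES| = 18.9, S = (13.19, -15.68). Then |HS| = |S − H| = 25.66.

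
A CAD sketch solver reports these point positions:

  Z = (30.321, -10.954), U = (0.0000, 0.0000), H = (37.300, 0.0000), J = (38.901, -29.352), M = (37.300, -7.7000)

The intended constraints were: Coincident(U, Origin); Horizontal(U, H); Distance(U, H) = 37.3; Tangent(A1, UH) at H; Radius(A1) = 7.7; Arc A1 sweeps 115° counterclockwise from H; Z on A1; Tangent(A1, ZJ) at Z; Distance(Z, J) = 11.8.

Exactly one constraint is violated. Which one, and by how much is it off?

Distance(Z, J) = 11.8 — off by 8.50.

U = (0.00, 0.00) ✓; U.y = 0.00, H.y = 0.00 ✓; |UH| = 37.30 ✓; ∠(MH, HU) = 90.00° ✓; |MH| = 7.700 ✓; bearing(M→Z) − bearing(M→H) = 115.0° ✓; |MZ| = 7.700 ✓; ∠(MZ, ZJ) = 90.00° ✓; |ZJ| = 20.30 ✗.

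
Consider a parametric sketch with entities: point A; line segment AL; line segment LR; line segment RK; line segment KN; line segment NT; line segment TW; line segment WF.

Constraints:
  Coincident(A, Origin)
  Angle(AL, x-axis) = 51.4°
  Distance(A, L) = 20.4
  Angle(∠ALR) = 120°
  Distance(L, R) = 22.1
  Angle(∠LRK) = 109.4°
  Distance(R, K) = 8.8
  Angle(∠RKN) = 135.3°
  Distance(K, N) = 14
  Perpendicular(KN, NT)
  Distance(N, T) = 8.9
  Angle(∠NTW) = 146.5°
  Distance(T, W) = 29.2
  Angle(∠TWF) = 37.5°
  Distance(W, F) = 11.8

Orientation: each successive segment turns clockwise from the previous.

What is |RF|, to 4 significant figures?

15.64

∠NTW = 146.5° gives TW at 112.6° from the x-axis; with |TW| = 29.2, W = (9.811, 24.30). ∠TWF = 37.5° gives WF at -29.90° from the x-axis; with |WF| = 11.8, F = (20.04, 18.41). Then |RF| = |F − R| = 15.64.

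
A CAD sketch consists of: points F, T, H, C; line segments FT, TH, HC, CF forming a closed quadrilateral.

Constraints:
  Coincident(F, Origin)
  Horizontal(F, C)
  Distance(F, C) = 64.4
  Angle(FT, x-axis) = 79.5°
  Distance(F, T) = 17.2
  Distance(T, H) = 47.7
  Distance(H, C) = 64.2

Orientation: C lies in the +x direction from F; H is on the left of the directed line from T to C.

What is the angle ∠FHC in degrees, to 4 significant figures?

60.52°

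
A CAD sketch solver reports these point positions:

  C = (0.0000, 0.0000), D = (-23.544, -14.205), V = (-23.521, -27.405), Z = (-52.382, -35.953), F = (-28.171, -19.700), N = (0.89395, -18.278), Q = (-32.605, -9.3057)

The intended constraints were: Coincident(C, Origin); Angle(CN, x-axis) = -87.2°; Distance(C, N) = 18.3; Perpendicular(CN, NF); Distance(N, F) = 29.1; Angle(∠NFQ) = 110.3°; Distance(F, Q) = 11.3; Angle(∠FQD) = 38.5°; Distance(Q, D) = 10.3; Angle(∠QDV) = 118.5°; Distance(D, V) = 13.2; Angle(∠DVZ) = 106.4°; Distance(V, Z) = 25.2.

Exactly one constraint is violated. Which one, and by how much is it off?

Distance(V, Z) = 25.2 — off by 4.90.

C = (0.00, 0.00) ✓; CN at -87.20° ✓; |CN| = 18.30 ✓; ∠(CN, NF) = 90.00° ✓; |NF| = 29.10 ✓; ∠NFQ = 110.3° ✓; |FQ| = 11.30 ✓; ∠FQD = 38.50° ✓; |QD| = 10.30 ✓; ∠QDV = 118.5° ✓; |DV| = 13.20 ✓; ∠DVZ = 106.4° ✓; |VZ| = 30.10 ✗.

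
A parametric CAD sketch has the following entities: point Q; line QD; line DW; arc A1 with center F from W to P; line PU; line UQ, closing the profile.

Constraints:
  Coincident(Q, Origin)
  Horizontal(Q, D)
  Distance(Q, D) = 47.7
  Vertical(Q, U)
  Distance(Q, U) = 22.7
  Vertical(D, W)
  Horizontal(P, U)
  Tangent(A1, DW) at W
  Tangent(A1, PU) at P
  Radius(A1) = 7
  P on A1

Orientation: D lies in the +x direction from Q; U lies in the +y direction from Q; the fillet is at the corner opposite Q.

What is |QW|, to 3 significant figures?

50.2

The virtual corner opposite Q is at (47.7, 22.7). The tangent condition forces FW to be normal to DW and tangency of A1 to PU means the radius FP is perpendicular to PU, with radius 7.0, so the center F sits 7.0 in from both sides at F = (40.7, 15.7). That places the tangent points at W = (47.7, 15.7) on DW and P = (40.7, 22.7) on PU. Then |QW| = |W − Q| = 50.2.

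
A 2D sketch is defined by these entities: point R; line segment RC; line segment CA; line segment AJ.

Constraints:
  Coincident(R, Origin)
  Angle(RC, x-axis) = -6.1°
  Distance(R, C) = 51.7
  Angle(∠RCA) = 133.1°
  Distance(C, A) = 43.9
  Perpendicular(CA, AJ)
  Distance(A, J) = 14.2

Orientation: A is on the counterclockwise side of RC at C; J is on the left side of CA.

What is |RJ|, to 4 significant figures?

82.65

∠RCA = 133.1°, so CA runs at -6.1° + (180° − 133.1°) = 40.80° from the x-axis; with |CA| = 43.9, A = C + 43.9·(cos 40.80°, sin 40.80°) = (84.64, 23.19). The perpendicularity gives AJ at right angles to CA; with |AJ| = 14.2 on the left of CA, J = A + 14.2·(-0.6534, 0.7570) = (75.36, 33.94). Then |RJ| = |J − R| = 82.65.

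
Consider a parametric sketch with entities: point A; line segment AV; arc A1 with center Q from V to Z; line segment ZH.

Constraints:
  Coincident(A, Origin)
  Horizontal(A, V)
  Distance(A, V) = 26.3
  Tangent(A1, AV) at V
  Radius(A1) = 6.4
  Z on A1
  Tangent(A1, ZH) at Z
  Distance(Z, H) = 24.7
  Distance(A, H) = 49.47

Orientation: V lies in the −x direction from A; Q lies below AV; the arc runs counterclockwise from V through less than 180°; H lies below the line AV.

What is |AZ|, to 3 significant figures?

32.5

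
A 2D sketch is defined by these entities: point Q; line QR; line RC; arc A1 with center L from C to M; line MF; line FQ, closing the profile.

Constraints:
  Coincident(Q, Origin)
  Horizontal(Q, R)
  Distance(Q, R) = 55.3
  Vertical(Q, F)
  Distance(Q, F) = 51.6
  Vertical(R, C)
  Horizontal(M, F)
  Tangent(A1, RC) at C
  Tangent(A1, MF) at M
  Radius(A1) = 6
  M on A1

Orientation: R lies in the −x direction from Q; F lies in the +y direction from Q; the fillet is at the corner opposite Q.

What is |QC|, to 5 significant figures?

71.676

The virtual corner opposite Q is at (-55.300, 51.600). A1 meets RC tangentially, so LC is at right angles to RC and since A1 is tangent to MF there, LM ⟂ MF, with radius 6.0, so the center L sits 6.0 in from both sides at L = (-49.300, 45.600). That places the tangent points at C = (-55.300, 45.600) on RC and M = (-49.300, 51.600) on MF. Then |QC| = |C − Q| = 71.676.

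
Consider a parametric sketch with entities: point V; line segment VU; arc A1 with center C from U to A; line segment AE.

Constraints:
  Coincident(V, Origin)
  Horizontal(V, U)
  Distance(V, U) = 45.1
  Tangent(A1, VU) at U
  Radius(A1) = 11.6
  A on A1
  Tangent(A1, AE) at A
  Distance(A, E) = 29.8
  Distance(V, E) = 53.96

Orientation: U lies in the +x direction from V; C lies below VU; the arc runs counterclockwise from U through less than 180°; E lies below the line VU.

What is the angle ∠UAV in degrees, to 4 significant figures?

114.7°

Checks: ∠(CU, UV) = 90.00° ✓; |CU| = 11.60 ✓; |CA| = 11.60 ✓; ∠(CA, AE) = 90.00° ✓; |AE| = 29.80 ✓; |VE| = 53.96 ✓.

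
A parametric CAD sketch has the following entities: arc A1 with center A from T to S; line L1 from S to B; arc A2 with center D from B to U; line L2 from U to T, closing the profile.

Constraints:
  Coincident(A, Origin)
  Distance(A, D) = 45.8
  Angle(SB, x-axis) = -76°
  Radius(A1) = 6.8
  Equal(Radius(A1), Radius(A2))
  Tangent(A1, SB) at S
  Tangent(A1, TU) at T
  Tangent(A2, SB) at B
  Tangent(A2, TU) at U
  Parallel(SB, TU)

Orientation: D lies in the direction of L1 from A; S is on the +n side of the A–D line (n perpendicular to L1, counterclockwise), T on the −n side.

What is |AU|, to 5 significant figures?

46.302

The slot axis is L1's direction at -76.0°, so u = (cos -76.0°, sin -76.0°) = (0.24192, -0.97030) and n = (−sin -76.0°, cos -76.0°) = (0.97030, 0.24192). A is at the origin and D lies 45.8 along u from A, so D = 45.8·u = (11.080, -44.440). Tangency of A1 to both parallel lines with radius 6.8 puts S and T at A ± 6.8·n: S = (6.5980, 1.6451), T = (-6.5980, -1.6451). Equal radii place B and U the same way about D: B = D + 6.8·n = (17.678, -42.794), U = D − 6.8·n = (4.4820, -46.085). Then |AU| = |U − A| = 46.302.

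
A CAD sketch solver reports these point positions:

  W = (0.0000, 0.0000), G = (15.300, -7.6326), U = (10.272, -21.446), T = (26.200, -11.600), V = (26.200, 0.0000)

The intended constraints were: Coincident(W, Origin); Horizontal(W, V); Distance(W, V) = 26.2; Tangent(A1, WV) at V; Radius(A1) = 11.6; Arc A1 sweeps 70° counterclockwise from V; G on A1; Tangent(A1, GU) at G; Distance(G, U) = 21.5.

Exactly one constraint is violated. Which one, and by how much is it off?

Distance(G, U) = 21.5 — off by 6.80.

W = (0.00, 0.00) ✓; W.y = 0.00, V.y = 0.00 ✓; |WV| = 26.20 ✓; ∠(TV, VW) = 90.00° ✓; |TV| = 11.60 ✓; bearing(T→G) − bearing(T→V) = 70.00° ✓; |TG| = 11.60 ✓; ∠(TG, GU) = 90.00° ✓; |GU| = 14.70 ✗.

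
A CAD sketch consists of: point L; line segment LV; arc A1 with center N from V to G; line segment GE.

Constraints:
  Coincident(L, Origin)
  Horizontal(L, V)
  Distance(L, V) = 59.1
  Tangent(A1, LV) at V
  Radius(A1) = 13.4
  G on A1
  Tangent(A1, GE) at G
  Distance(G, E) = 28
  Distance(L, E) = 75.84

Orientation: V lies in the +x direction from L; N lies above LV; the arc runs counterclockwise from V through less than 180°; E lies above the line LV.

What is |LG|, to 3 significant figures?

73.9

Checks: |NG| = 13.40 ✓; ∠(NG, GE) = 90.00° ✓; |GE| = 28.00 ✓; |LE| = 75.84 ✓.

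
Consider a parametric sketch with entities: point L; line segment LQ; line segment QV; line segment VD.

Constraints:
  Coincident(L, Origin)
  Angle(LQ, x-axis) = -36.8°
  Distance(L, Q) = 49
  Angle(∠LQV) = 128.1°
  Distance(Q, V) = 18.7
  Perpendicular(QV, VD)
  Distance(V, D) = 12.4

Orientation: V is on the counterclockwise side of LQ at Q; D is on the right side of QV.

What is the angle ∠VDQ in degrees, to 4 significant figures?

56.45°

∠LQV = 128.1°, so QV runs at -36.8° + (180° − 128.1°) = 15.10° from the x-axis; with |QV| = 18.7, V = Q + 18.7·(cos 15.10°, sin 15.10°) = (57.29, -24.48). QV is perpendicular to VD; with |VD| = 12.4 on the right of QV, D = V + 12.4·(0.2605, -0.9655) = (60.52, -36.45). Then cos ∠VDQ = DV·DQ / (|DV||DQ|), giving 56.45°.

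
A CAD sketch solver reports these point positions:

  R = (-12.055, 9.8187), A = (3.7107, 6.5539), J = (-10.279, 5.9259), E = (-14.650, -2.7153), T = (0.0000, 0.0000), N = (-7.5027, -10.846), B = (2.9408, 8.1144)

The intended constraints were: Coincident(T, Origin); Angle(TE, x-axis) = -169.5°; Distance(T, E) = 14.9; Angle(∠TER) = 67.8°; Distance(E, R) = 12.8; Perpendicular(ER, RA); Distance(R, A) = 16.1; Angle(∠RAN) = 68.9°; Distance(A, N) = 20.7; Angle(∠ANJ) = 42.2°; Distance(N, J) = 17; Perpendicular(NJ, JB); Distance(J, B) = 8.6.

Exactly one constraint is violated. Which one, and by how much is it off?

Distance(J, B) = 8.6 — off by 4.80.

T = (0.00, 0.00) ✓; TE at -169.5° ✓; |TE| = 14.90 ✓; ∠TER = 67.80° ✓; |ER| = 12.80 ✓; ∠(ER, RA) = 90.00° ✓; |RA| = 16.10 ✓; ∠RAN = 68.90° ✓; |AN| = 20.70 ✓; ∠ANJ = 42.20° ✓; |NJ| = 17.00 ✓; ∠(NJ, JB) = 90.00° ✓; |JB| = 13.40 ✗.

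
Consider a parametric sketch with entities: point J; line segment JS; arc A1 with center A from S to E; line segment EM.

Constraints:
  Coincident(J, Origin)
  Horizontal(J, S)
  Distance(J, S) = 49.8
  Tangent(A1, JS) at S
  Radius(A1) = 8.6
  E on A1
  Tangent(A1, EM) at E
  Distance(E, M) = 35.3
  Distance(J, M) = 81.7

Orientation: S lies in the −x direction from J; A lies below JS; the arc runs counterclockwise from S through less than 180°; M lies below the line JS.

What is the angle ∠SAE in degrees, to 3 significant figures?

63.8°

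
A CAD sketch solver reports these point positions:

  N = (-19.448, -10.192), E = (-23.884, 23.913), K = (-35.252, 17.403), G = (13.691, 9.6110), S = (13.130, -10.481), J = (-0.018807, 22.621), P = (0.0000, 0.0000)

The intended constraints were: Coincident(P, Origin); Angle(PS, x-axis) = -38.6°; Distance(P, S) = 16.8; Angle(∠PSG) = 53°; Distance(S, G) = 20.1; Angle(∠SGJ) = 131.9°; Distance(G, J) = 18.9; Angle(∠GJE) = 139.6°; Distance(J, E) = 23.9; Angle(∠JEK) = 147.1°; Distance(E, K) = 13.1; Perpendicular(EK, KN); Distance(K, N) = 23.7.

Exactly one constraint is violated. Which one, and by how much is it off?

Distance(K, N) = 23.7 — off by 8.10.

P = (0.00, 0.00) ✓; PS at -38.60° ✓; |PS| = 16.80 ✓; ∠PSG = 53.00° ✓; |SG| = 20.10 ✓; ∠SGJ = 131.9° ✓; |GJ| = 18.90 ✓; ∠GJE = 139.6° ✓; |JE| = 23.90 ✓; ∠JEK = 147.1° ✓; |EK| = 13.10 ✓; ∠(EK, KN) = 90.00° ✓; |KN| = 31.80 ✗.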